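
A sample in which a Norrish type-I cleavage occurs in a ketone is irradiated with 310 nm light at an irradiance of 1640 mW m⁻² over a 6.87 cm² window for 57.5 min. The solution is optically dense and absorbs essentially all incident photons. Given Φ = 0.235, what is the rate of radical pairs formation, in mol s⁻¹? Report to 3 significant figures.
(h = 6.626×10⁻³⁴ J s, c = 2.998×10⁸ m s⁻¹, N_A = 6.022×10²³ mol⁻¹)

6.86×10⁻¹⁰ mol s⁻¹

Photon energy at 310 nm: hc/λ = (6.626×10⁻³⁴)(2.998×10⁸)/(310×10⁻⁹) = 6.408×10⁻¹⁹ J.
Energy delivered: (1640 mW m⁻²)(6.87×10⁻⁴ m²)(3450 s) = 3.887 J.
Photons incident: 3.887 / 6.408×10⁻¹⁹ = 6.066×10¹⁸, i.e. 6.066×10¹⁸/6.022×10²³ = 1.007×10⁻⁵ mol.
Product formed: 0.235 × 1.007×10⁻⁵ = 2.366×10⁻⁶ mol.
Rate: 2.366×10⁻⁶ / 3450 s = 6.86×10⁻¹⁰ mol s⁻¹.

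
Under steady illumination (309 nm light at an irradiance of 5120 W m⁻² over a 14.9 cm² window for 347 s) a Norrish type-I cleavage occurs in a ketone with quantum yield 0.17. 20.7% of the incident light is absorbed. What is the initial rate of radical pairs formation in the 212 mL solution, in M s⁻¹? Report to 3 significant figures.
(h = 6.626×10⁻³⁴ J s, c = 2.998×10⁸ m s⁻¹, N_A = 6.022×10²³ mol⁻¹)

Photon energy at 309 nm: hc/λ = (6.626×10⁻³⁴)(2.998×10⁸)/(309×10⁻⁹) = 6.429×10⁻¹⁹ J.
Energy delivered: (5120 W m⁻²)(14.9×10⁻⁴ m²)(347 s) = 2647 J.
Photons incident: 2647 / 6.429×10⁻¹⁹ = 4.117×10²¹, i.e. 4.117×10²¹/6.022×10²³ = 0.006837 mol.
Photons absorbed: 0.207 × 0.006837 = 0.001415 mol.
Product formed: 0.17 × 0.001415 = 2.406×10⁻⁴ mol.
Rate: 2.406×10⁻⁴ mol / (347 s × 0.212 L) = 3.27×10⁻⁶ M s⁻¹.

3.27×10⁻⁶ M s⁻¹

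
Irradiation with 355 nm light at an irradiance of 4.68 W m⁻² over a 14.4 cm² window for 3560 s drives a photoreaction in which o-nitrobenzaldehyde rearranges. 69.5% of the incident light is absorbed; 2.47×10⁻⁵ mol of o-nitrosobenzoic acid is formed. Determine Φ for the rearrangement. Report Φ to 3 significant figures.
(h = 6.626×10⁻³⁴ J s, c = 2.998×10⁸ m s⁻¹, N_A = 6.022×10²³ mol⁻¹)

Φ = 0.499

Photon energy at 355 nm: hc/λ = (6.626×10⁻³⁴)(2.998×10⁸)/(355×10⁻⁹) = 5.596×10⁻¹⁹ J.
Energy delivered: (4.68 W m⁻²)(14.4×10⁻⁴ m²)(3560 s) = 23.99 J.
Photons incident: 23.99 / 5.596×10⁻¹⁹ = 4.287×10¹⁹, i.e. 4.287×10¹⁹/6.022×10²³ = 7.119×10⁻⁵ mol.
Photons absorbed: 0.695 × 7.119×10⁻⁵ = 4.948×10⁻⁵ mol.
Φ = 2.47×10⁻⁵ mol / 4.948×10⁻⁵ mol photons = 0.499.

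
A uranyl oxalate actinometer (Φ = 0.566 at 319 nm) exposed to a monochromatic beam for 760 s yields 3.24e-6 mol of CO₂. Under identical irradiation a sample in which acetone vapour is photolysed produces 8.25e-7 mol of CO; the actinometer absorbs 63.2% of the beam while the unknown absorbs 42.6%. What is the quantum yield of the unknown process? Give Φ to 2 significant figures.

Photons absorbed by the actinometer: 3.24e-6 / 0.566 = 5.724e-6 mol.
Incident flux: 5.724e-6 / 0.632 = 9.057e-6 einstein.
Absorbed by unknown: 0.426 × 9.057e-6 = 3.858e-6 mol.
Φ(unknown) = 8.25e-7 / 3.858e-6 = 0.21.

Φ = 0.21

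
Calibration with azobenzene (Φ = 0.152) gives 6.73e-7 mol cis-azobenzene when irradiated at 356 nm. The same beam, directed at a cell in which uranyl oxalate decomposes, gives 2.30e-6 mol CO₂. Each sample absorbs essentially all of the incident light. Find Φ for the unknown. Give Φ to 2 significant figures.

Φ = 0.52

Photons absorbed by the actinometer: 6.73e-7 / 0.152 = 4.428e-6 mol.
Φ(unknown) = 2.30e-6 / 4.428e-6 = 0.52.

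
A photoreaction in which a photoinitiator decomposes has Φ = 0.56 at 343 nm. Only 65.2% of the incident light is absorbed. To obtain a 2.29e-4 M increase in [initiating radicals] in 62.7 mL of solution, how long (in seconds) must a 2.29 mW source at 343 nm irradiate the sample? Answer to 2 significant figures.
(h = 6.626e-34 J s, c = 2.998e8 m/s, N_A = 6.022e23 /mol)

Product: (2.29e-4 M)(0.0627 L) = 1.436e-5 mol.
Photons that must be absorbed: 1.436e-5 / 0.56 = 2.564e-5 mol.
Incident photons needed: 2.564e-5 / 0.652 = 3.933e-5 mol.
Photon energy: hc/λ = 5.791e-19 J; per mole, 3.487e5 J mol⁻¹.
Energy required: 3.933e-5 × 3.487e5 = 13.71 J.
Time: 13.71 J / 0.00229 W = 6000 s.

t ≈ 6000 s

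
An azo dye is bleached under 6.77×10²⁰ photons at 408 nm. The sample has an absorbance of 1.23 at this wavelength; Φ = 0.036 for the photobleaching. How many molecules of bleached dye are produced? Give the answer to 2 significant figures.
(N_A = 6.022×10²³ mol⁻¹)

2.3×10¹⁹ molecules

Moles of photons: 6.77×10²⁰ / 6.022×10²³ = 0.001124 mol.
Fraction absorbed: 1 − 10^(−1.23) = 0.9411.
Photons absorbed: 0.9411 × 0.001124 = 0.001058 mol.
Product: Φ × n_abs = 0.036 × 0.001058 = 3.809×10⁻⁵ mol.
As a count: 3.809×10⁻⁵ × 6.022×10²³ = 2.3×10¹⁹.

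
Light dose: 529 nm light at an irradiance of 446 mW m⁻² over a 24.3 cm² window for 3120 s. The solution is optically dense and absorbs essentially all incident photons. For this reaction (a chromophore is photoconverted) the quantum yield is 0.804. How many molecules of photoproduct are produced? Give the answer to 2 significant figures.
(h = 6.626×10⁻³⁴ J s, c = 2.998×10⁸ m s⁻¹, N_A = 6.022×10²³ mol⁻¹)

Photon energy at 529 nm: hc/λ = (6.626×10⁻³⁴)(2.998×10⁸)/(529×10⁻⁹) = 3.755×10⁻¹⁹ J.
Energy delivered: (446 mW m⁻²)(24.3×10⁻⁴ m²)(3120 s) = 3.381 J.
Photons incident: 3.381 / 3.755×10⁻¹⁹ = 9.004×10¹⁸, i.e. 9.004×10¹⁸/6.022×10²³ = 1.495×10⁻⁵ mol.
Product: Φ × n_abs = 0.804 × 1.495×10⁻⁵ = 1.202×10⁻⁵ mol.
As a count: 1.202×10⁻⁵ × 6.022×10²³ = 7.2×10¹⁸.

7.2×10¹⁸ molecules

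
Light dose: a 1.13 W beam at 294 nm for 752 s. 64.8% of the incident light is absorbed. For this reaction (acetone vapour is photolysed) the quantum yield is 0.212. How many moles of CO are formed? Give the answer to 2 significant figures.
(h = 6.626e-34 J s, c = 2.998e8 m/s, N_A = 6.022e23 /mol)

Photon energy at 294 nm: hc/λ = (6.626e-34)(2.998e8)/(294e-9) = 6.757e-19 J.
Energy delivered: (1.13 W)(752 s) = 849.8 J.
Photons incident: 849.8 / 6.757e-19 = 1.258e21, i.e. 1.258e21/6.022e23 = 0.002089 mol.
Photons absorbed: 0.648 × 0.002089 = 0.001354 mol.
Product: Φ × n_abs = 0.212 × 0.001354 = 2.870e-4 mol.

2.9e-4 mol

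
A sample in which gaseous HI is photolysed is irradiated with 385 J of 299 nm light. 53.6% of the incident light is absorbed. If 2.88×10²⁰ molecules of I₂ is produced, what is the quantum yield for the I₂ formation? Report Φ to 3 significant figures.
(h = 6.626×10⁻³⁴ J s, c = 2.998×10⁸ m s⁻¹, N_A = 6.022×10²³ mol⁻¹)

Φ = 0.927

Product: 2.88×10²⁰ / 6.022×10²³ = 4.782×10⁻⁴ mol.
Photon energy at 299 nm: hc/λ = (6.626×10⁻³⁴)(2.998×10⁸)/(299×10⁻⁹) = 6.644×10⁻¹⁹ J.
Photons incident: 385 / 6.644×10⁻¹⁹ = 5.795×10²⁰, i.e. 5.795×10²⁰/6.022×10²³ = 9.623×10⁻⁴ mol.
Photons absorbed: 0.536 × 9.623×10⁻⁴ = 5.158×10⁻⁴ mol.
Φ = 4.782×10⁻⁴ mol / 5.158×10⁻⁴ mol photons = 0.927.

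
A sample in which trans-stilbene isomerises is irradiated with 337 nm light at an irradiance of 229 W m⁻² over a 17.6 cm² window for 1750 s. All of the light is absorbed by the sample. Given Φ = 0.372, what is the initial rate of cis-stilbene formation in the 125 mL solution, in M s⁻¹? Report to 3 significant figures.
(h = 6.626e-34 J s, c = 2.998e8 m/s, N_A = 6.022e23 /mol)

Photon energy at 337 nm: hc/λ = (6.626e-34)(2.998e8)/(337e-9) = 5.895e-19 J.
Energy delivered: (229 W m⁻²)(17.6e-4 m²)(1750 s) = 705.3 J.
Photons incident: 705.3 / 5.895e-19 = 1.196e21, i.e. 1.196e21/6.022e23 = 0.001986 mol.
Product formed: 0.372 × 0.001986 = 7.388e-4 mol.
Rate: 7.388e-4 mol / (1750 s × 0.125 L) = 3.38e-6 M s⁻¹.

3.38e-6 M s⁻¹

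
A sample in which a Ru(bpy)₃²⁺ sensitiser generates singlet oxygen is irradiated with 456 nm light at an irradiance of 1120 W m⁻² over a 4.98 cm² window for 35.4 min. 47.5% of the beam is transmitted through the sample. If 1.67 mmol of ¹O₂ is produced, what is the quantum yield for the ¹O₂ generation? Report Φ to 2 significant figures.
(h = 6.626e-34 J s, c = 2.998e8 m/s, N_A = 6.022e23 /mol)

Product: 1.67 mmol = 0.00167 mol.
Photon energy at 456 nm: hc/λ = (6.626e-34)(2.998e8)/(456e-9) = 4.356e-19 J.
Energy delivered: (1120 W m⁻²)(4.98e-4 m²)(2124 s) = 1185 J.
Photons incident: 1185 / 4.356e-19 = 2.720e21, i.e. 2.720e21/6.022e23 = 0.004517 mol.
Fraction absorbed: 1 − 47.5/100 = 0.5250.
Photons absorbed: 0.5250 × 0.004517 = 0.002371 mol.
Φ = 0.00167 mol / 0.002371 mol photons = 0.70.

Φ = 0.70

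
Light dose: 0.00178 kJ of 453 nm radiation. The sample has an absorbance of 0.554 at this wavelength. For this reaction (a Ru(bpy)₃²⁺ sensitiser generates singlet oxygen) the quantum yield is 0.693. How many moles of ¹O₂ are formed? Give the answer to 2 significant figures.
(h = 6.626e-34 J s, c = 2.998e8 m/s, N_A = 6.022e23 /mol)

3.4e-6 mol

Photon energy at 453 nm: hc/λ = (6.626e-34)(2.998e8)/(453e-9) = 4.385e-19 J.
Incident energy: 0.00178 kJ = 1.78 J.
Photons incident: 1.78 / 4.385e-19 = 4.059e18, i.e. 4.059e18/6.022e23 = 6.740e-6 mol.
Fraction absorbed: 1 − 10^(−0.554) = 0.7207.
Photons absorbed: 0.7207 × 6.740e-6 = 4.858e-6 mol.
Product: Φ × n_abs = 0.693 × 4.858e-6 = 3.367e-6 mol.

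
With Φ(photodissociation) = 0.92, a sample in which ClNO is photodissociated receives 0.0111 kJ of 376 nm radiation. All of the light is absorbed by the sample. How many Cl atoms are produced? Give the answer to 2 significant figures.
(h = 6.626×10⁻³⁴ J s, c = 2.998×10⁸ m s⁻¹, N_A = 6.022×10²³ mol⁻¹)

1.9×10¹⁹ atoms

Photon energy at 376 nm: hc/λ = (6.626×10⁻³⁴)(2.998×10⁸)/(376×10⁻⁹) = 5.283×10⁻¹⁹ J.
Incident energy: 0.0111 kJ = 11.1 J.
Photons incident: 11.1 / 5.283×10⁻¹⁹ = 2.101×10¹⁹, i.e. 2.101×10¹⁹/6.022×10²³ = 3.489×10⁻⁵ mol.
Product: Φ × n_abs = 0.92 × 3.489×10⁻⁵ = 3.210×10⁻⁵ mol.
As a count: 3.210×10⁻⁵ × 6.022×10²³ = 1.9×10¹⁹.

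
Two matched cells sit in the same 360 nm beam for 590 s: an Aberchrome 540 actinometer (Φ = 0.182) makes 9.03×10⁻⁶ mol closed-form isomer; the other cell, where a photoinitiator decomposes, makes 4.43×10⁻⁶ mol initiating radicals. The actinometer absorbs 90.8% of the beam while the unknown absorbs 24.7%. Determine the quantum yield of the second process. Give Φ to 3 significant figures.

Φ = 0.328

Photons absorbed by the actinometer: 9.03×10⁻⁶ / 0.182 = 4.962×10⁻⁵ mol.
Incident flux: 4.962×10⁻⁵ / 0.908 = 5.465×10⁻⁵ einstein.
Absorbed by unknown: 0.247 × 5.465×10⁻⁵ = 1.350×10⁻⁵ mol.
Φ(unknown) = 4.43×10⁻⁶ / 1.350×10⁻⁵ = 0.328.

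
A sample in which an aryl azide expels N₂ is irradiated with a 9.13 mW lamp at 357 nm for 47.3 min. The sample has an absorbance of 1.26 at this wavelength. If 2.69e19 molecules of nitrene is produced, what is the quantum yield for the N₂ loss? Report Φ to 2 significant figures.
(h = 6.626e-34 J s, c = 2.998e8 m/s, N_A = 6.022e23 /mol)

Product: 2.69e19 / 6.022e23 = 4.467e-5 mol.
Photon energy at 357 nm: hc/λ = (6.626e-34)(2.998e8)/(357e-9) = 5.564e-19 J.
Energy delivered: (9.13 mW)(2838 s) = 25.91 J.
Photons incident: 25.91 / 5.564e-19 = 4.657e19, i.e. 4.657e19/6.022e23 = 7.733e-5 mol.
Fraction absorbed: 1 − 10^(−1.26) = 0.9450.
Photons absorbed: 0.9450 × 7.733e-5 = 7.308e-5 mol.
Φ = 4.467e-5 mol / 7.308e-5 mol photons = 0.61.

Φ = 0.61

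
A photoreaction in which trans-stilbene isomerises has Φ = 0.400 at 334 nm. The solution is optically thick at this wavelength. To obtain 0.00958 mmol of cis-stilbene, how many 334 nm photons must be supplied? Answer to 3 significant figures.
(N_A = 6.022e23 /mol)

1.44e19 photons

Product: 0.00958 mmol = 9.58e-6 mol.
Photons that must be absorbed: 9.58e-6 / 0.400 = 2.395e-5 mol.
Photon count: 2.395e-5 × 6.022e23 = 1.44e19.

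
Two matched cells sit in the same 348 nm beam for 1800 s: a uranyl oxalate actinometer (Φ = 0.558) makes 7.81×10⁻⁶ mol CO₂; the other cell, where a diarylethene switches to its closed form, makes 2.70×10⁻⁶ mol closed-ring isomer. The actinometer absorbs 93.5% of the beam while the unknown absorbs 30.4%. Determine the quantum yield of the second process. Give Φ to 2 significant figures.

Photons absorbed by the actinometer: 7.81×10⁻⁶ / 0.558 = 1.400×10⁻⁵ mol.
Incident flux: 1.400×10⁻⁵ / 0.935 = 1.497×10⁻⁵ einstein.
Absorbed by unknown: 0.304 × 1.497×10⁻⁵ = 4.551×10⁻⁶ mol.
Φ(unknown) = 2.70×10⁻⁶ / 4.551×10⁻⁶ = 0.59.

Φ = 0.59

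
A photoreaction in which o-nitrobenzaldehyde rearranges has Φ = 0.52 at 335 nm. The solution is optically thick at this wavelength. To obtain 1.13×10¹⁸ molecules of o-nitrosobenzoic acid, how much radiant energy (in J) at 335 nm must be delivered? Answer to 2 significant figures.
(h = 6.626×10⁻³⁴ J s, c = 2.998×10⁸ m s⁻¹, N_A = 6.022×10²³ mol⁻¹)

Product: 1.13×10¹⁸ / 6.022×10²³ = 1.876×10⁻⁶ mol.
Photons that must be absorbed: 1.876×10⁻⁶ / 0.52 = 3.608×10⁻⁶ mol.
Photon energy: hc/λ = 5.930×10⁻¹⁹ J; per mole, 3.571×10⁵ J mol⁻¹.
Energy required: 3.608×10⁻⁶ × 3.571×10⁵ = 1.3 J.

1.3 J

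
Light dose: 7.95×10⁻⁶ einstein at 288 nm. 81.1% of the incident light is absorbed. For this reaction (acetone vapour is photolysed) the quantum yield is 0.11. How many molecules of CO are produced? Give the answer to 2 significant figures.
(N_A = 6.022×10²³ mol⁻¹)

4.3×10¹⁷ molecules

Photons absorbed: 0.811 × 7.95×10⁻⁶ = 6.447×10⁻⁶ mol.
Product: Φ × n_abs = 0.11 × 6.447×10⁻⁶ = 7.092×10⁻⁷ mol.
As a count: 7.092×10⁻⁷ × 6.022×10²³ = 4.3×10¹⁷.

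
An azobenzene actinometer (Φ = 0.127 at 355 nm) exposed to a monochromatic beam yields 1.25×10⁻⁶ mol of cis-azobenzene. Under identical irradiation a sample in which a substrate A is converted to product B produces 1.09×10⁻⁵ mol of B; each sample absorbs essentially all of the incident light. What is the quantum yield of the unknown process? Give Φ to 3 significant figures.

Φ = 1.11

Photons absorbed by the actinometer: 1.25×10⁻⁶ / 0.127 = 9.843×10⁻⁶ mol.
Φ(unknown) = 1.09×10⁻⁵ / 9.843×10⁻⁶ = 1.11.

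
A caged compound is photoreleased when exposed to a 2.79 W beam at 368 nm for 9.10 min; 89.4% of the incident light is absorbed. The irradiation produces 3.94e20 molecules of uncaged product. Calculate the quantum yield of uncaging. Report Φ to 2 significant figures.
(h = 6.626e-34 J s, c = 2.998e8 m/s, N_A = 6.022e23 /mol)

Φ = 0.16

Product: 3.94e20 / 6.022e23 = 6.543e-4 mol.
Photon energy at 368 nm: hc/λ = (6.626e-34)(2.998e8)/(368e-9) = 5.398e-19 J.
Energy delivered: (2.79 W)(546 s) = 1523 J.
Photons incident: 1523 / 5.398e-19 = 2.821e21, i.e. 2.821e21/6.022e23 = 0.004684 mol.
Photons absorbed: 0.894 × 0.004684 = 0.004187 mol.
Φ = 6.543e-4 mol / 0.004187 mol photons = 0.16.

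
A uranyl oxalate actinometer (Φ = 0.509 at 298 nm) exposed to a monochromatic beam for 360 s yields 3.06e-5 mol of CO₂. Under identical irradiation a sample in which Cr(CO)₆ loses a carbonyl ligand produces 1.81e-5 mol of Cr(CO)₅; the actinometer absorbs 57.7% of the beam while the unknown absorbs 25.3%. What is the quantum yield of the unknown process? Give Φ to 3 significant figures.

Φ = 0.687

Photons absorbed by the actinometer: 3.06e-5 / 0.509 = 6.012e-5 mol.
Incident flux: 6.012e-5 / 0.577 = 1.042e-4 einstein.
Absorbed by unknown: 0.253 × 1.042e-4 = 2.636e-5 mol.
Φ(unknown) = 1.81e-5 / 2.636e-5 = 0.687.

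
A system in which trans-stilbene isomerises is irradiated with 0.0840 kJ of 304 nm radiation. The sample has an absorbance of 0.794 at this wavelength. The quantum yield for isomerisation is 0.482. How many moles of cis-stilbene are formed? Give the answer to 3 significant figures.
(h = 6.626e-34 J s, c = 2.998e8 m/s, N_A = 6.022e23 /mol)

Photon energy at 304 nm: hc/λ = (6.626e-34)(2.998e8)/(304e-9) = 6.534e-19 J.
Incident energy: 0.0840 kJ = 84.0 J.
Photons incident: 84.0 / 6.534e-19 = 1.286e20, i.e. 1.286e20/6.022e23 = 2.136e-4 mol.
Fraction absorbed: 1 − 10^(−0.794) = 0.8393.
Photons absorbed: 0.8393 × 2.136e-4 = 1.793e-4 mol.
Product: Φ × n_abs = 0.482 × 1.793e-4 = 8.642e-5 mol.

8.64e-5 mol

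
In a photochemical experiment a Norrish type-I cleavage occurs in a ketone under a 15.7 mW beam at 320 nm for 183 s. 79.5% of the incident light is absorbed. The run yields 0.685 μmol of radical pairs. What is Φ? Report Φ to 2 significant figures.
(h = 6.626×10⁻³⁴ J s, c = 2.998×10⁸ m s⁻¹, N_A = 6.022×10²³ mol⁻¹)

Φ = 0.11

Product: 0.685 μmol = 6.85×10⁻⁷ mol.
Photon energy at 320 nm: hc/λ = (6.626×10⁻³⁴)(2.998×10⁸)/(320×10⁻⁹) = 6.208×10⁻¹⁹ J.
Energy delivered: (15.7 mW)(183 s) = 2.873 J.
Photons incident: 2.873 / 6.208×10⁻¹⁹ = 4.628×10¹⁸, i.e. 4.628×10¹⁸/6.022×10²³ = 7.685×10⁻⁶ mol.
Photons absorbed: 0.795 × 7.685×10⁻⁶ = 6.110×10⁻⁶ mol.
Φ = 6.85×10⁻⁷ mol / 6.110×10⁻⁶ mol photons = 0.11.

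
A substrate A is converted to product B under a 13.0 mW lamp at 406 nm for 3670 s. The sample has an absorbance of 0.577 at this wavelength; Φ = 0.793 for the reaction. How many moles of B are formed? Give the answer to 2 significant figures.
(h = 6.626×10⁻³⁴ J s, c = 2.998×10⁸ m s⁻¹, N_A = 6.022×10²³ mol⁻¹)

9.4×10⁻⁵ mol

Photon energy at 406 nm: hc/λ = (6.626×10⁻³⁴)(2.998×10⁸)/(406×10⁻⁹) = 4.893×10⁻¹⁹ J.
Energy delivered: (13.0 mW)(3670 s) = 47.71 J.
Photons incident: 47.71 / 4.893×10⁻¹⁹ = 9.751×10¹⁹, i.e. 9.751×10¹⁹/6.022×10²³ = 1.619×10⁻⁴ mol.
Fraction absorbed: 1 − 10^(−0.577) = 0.7351.
Photons absorbed: 0.7351 × 1.619×10⁻⁴ = 1.190×10⁻⁴ mol.
Product: Φ × n_abs = 0.793 × 1.190×10⁻⁴ = 9.437×10⁻⁵ mol.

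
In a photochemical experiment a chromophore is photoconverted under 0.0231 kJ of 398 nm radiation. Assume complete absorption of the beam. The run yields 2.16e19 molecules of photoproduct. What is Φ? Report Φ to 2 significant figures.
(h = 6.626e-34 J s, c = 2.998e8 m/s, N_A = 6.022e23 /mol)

Product: 2.16e19 / 6.022e23 = 3.587e-5 mol.
Photon energy at 398 nm: hc/λ = (6.626e-34)(2.998e8)/(398e-9) = 4.991e-19 J.
Incident energy: 0.0231 kJ = 23.1 J.
Photons incident: 23.1 / 4.991e-19 = 4.628e19, i.e. 4.628e19/6.022e23 = 7.685e-5 mol.
Φ = 3.587e-5 mol / 7.685e-5 mol photons = 0.47.

Φ = 0.47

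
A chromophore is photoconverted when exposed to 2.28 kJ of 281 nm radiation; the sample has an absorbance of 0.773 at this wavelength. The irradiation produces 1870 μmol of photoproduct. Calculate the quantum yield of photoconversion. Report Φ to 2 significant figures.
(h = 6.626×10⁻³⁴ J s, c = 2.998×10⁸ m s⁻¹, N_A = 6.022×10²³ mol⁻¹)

Product: 1870 μmol = 0.00187 mol.
Photon energy at 281 nm: hc/λ = (6.626×10⁻³⁴)(2.998×10⁸)/(281×10⁻⁹) = 7.069×10⁻¹⁹ J.
Incident energy: 2.28 kJ = 2280 J.
Photons incident: 2280 / 7.069×10⁻¹⁹ = 3.225×10²¹, i.e. 3.225×10²¹/6.022×10²³ = 0.005355 mol.
Fraction absorbed: 1 − 10^(−0.773) = 0.8313.
Photons absorbed: 0.8313 × 0.005355 = 0.004452 mol.
Φ = 0.00187 mol / 0.004452 mol photons = 0.42.

Φ = 0.42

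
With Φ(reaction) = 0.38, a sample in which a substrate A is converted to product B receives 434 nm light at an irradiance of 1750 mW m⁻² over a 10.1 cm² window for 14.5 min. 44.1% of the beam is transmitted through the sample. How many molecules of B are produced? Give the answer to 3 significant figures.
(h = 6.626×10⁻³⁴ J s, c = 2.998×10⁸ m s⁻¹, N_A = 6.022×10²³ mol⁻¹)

Photon energy at 434 nm: hc/λ = (6.626×10⁻³⁴)(2.998×10⁸)/(434×10⁻⁹) = 4.577×10⁻¹⁹ J.
Energy delivered: (1750 mW m⁻²)(10.1×10⁻⁴ m²)(870 s) = 1.538 J.
Photons incident: 1.538 / 4.577×10⁻¹⁹ = 3.360×10¹⁸, i.e. 3.360×10¹⁸/6.022×10²³ = 5.580×10⁻⁶ mol.
Fraction absorbed: 1 − 44.1/100 = 0.5590.
Photons absorbed: 0.5590 × 5.580×10⁻⁶ = 3.119×10⁻⁶ mol.
Product: Φ × n_abs = 0.38 × 3.119×10⁻⁶ = 1.185×10⁻⁶ mol.
As a count: 1.185×10⁻⁶ × 6.022×10²³ = 7.14×10¹⁷.

7.14×10¹⁷ molecules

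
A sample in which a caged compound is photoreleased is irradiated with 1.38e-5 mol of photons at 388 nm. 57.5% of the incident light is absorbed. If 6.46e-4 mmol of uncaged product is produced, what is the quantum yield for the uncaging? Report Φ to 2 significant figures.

Φ = 0.081

Product: 6.46e-4 mmol = 6.46e-7 mol.
Photons absorbed: 0.575 × 1.38e-5 = 7.935e-6 mol.
Φ = 6.46e-7 mol / 7.935e-6 mol photons = 0.081.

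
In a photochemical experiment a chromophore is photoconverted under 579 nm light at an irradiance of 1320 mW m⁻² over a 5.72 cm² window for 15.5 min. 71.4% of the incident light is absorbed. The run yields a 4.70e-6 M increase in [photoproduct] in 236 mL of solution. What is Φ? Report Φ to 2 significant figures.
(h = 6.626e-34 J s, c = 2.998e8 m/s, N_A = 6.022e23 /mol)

Product: (4.70e-6 M)(0.236 L) = 1.109e-6 mol.
Photon energy at 579 nm: hc/λ = (6.626e-34)(2.998e8)/(579e-9) = 3.431e-19 J.
Energy delivered: (1320 mW m⁻²)(5.72e-4 m²)(930 s) = 0.7022 J.
Photons incident: 0.7022 / 3.431e-19 = 2.047e18, i.e. 2.047e18/6.022e23 = 3.399e-6 mol.
Photons absorbed: 0.714 × 3.399e-6 = 2.427e-6 mol.
Φ = 1.109e-6 mol / 2.427e-6 mol photons = 0.46.

Φ = 0.46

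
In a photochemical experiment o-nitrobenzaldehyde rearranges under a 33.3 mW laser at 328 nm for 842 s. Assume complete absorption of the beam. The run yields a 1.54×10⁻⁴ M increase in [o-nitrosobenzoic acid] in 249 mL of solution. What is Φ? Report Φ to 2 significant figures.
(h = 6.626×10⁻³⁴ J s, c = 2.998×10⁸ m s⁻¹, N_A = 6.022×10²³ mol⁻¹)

Φ = 0.50

Product: (1.54×10⁻⁴ M)(0.249 L) = 3.835×10⁻⁵ mol.
Photon energy at 328 nm: hc/λ = (6.626×10⁻³⁴)(2.998×10⁸)/(328×10⁻⁹) = 6.056×10⁻¹⁹ J.
Energy delivered: (33.3 mW)(842 s) = 28.04 J.
Photons incident: 28.04 / 6.056×10⁻¹⁹ = 4.630×10¹⁹, i.e. 4.630×10¹⁹/6.022×10²³ = 7.688×10⁻⁵ mol.
Φ = 3.835×10⁻⁵ mol / 7.688×10⁻⁵ mol photons = 0.50.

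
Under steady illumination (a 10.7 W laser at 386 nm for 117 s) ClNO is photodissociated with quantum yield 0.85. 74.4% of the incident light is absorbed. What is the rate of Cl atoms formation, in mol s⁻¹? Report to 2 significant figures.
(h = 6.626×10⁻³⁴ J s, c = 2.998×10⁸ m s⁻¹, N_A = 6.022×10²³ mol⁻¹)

2.2×10⁻⁵ mol s⁻¹

Photon energy at 386 nm: hc/λ = (6.626×10⁻³⁴)(2.998×10⁸)/(386×10⁻⁹) = 5.146×10⁻¹⁹ J.
Energy delivered: (10.7 W)(117 s) = 1252 J.
Photons incident: 1252 / 5.146×10⁻¹⁹ = 2.433×10²¹, i.e. 2.433×10²¹/6.022×10²³ = 0.004040 mol.
Photons absorbed: 0.744 × 0.004040 = 0.003006 mol.
Product formed: 0.85 × 0.003006 = 0.002555 mol.
Rate: 0.002555 / 117 s = 2.2×10⁻⁵ mol s⁻¹.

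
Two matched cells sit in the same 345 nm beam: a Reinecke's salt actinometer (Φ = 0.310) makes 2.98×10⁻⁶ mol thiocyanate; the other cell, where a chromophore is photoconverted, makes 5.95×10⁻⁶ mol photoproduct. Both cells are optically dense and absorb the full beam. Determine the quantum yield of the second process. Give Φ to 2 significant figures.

Photons absorbed by the actinometer: 2.98×10⁻⁶ / 0.310 = 9.613×10⁻⁶ mol.
Φ(unknown) = 5.95×10⁻⁶ / 9.613×10⁻⁶ = 0.62.

Φ = 0.62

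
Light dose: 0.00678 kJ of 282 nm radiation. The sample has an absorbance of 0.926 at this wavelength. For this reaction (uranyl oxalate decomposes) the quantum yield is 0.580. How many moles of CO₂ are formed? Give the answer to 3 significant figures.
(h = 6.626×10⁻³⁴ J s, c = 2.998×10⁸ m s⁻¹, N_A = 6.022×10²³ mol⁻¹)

8.17×10⁻⁶ mol

Photon energy at 282 nm: hc/λ = (6.626×10⁻³⁴)(2.998×10⁸)/(282×10⁻⁹) = 7.044×10⁻¹⁹ J.
Incident energy: 0.00678 kJ = 6.78 J.
Photons incident: 6.78 / 7.044×10⁻¹⁹ = 9.625×10¹⁸, i.e. 9.625×10¹⁸/6.022×10²³ = 1.598×10⁻⁵ mol.
Fraction absorbed: 1 − 10^(−0.926) = 0.8814.
Photons absorbed: 0.8814 × 1.598×10⁻⁵ = 1.408×10⁻⁵ mol.
Product: Φ × n_abs = 0.580 × 1.408×10⁻⁵ = 8.166×10⁻⁶ mol.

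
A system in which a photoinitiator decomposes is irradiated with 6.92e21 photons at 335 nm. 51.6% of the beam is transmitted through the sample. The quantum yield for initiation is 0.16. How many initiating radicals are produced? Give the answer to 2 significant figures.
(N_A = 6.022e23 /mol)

Moles of photons: 6.92e21 / 6.022e23 = 0.01149 mol.
Fraction absorbed: 1 − 51.6/100 = 0.4840.
Photons absorbed: 0.4840 × 0.01149 = 0.005561 mol.
Product: Φ × n_abs = 0.16 × 0.005561 = 8.898e-4 mol.
As a count: 8.898e-4 × 6.022e23 = 5.4e20.

5.4e20 initiating radicals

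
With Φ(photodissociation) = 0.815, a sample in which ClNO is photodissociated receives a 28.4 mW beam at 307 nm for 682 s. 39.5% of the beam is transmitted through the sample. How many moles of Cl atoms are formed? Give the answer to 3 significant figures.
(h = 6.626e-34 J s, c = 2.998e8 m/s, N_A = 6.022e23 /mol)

2.45e-5 mol

Photon energy at 307 nm: hc/λ = (6.626e-34)(2.998e8)/(307e-9) = 6.471e-19 J.
Energy delivered: (28.4 mW)(682 s) = 19.37 J.
Photons incident: 19.37 / 6.471e-19 = 2.993e19, i.e. 2.993e19/6.022e23 = 4.970e-5 mol.
Fraction absorbed: 1 − 39.5/100 = 0.6050.
Photons absorbed: 0.6050 × 4.970e-5 = 3.007e-5 mol.
Product: Φ × n_abs = 0.815 × 3.007e-5 = 2.451e-5 mol.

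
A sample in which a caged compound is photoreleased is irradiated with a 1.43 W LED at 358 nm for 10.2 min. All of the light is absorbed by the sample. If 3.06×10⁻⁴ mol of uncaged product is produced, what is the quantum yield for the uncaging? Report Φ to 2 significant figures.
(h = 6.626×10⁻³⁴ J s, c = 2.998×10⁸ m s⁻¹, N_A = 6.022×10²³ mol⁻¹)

Photon energy at 358 nm: hc/λ = (6.626×10⁻³⁴)(2.998×10⁸)/(358×10⁻⁹) = 5.549×10⁻¹⁹ J.
Energy delivered: (1.43 W)(612 s) = 875.2 J.
Photons incident: 875.2 / 5.549×10⁻¹⁹ = 1.577×10²¹, i.e. 1.577×10²¹/6.022×10²³ = 0.002619 mol.
Φ = 3.06×10⁻⁴ mol / 0.002619 mol photons = 0.12.

Φ = 0.12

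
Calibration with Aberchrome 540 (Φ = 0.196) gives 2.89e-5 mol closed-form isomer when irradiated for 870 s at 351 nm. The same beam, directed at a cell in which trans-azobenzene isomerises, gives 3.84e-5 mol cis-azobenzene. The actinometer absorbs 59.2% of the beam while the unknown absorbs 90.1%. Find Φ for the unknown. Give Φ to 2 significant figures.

Φ = 0.17

Photons absorbed by the actinometer: 2.89e-5 / 0.196 = 1.474e-4 mol.
Incident flux: 1.474e-4 / 0.592 = 2.490e-4 einstein.
Absorbed by unknown: 0.901 × 2.490e-4 = 2.243e-4 mol.
Φ(unknown) = 3.84e-5 / 2.243e-4 = 0.17.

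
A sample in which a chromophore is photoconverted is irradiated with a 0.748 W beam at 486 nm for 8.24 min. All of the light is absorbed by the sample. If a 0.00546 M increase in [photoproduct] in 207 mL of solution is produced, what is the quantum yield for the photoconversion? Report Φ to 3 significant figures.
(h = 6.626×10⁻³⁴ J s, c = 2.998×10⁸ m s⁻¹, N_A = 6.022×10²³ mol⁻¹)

Product: (0.00546 M)(0.207 L) = 0.001130 mol.
Photon energy at 486 nm: hc/λ = (6.626×10⁻³⁴)(2.998×10⁸)/(486×10⁻⁹) = 4.087×10⁻¹⁹ J.
Energy delivered: (0.748 W)(494.4 s) = 369.8 J.
Photons incident: 369.8 / 4.087×10⁻¹⁹ = 9.048×10²⁰, i.e. 9.048×10²⁰/6.022×10²³ = 0.001502 mol.
Φ = 0.001130 mol / 0.001502 mol photons = 0.752.

Φ = 0.752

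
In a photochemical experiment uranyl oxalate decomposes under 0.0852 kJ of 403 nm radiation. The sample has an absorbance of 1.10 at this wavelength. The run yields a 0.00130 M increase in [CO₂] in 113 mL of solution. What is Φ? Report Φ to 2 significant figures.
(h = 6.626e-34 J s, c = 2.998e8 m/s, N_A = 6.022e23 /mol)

Φ = 0.56

Product: (0.00130 M)(0.113 L) = 1.469e-4 mol.
Photon energy at 403 nm: hc/λ = (6.626e-34)(2.998e8)/(403e-9) = 4.929e-19 J.
Incident energy: 0.0852 kJ = 85.2 J.
Photons incident: 85.2 / 4.929e-19 = 1.729e20, i.e. 1.729e20/6.022e23 = 2.871e-4 mol.
Fraction absorbed: 1 − 10^(−1.10) = 0.9206.
Photons absorbed: 0.9206 × 2.871e-4 = 2.643e-4 mol.
Φ = 1.469e-4 mol / 2.643e-4 mol photons = 0.56.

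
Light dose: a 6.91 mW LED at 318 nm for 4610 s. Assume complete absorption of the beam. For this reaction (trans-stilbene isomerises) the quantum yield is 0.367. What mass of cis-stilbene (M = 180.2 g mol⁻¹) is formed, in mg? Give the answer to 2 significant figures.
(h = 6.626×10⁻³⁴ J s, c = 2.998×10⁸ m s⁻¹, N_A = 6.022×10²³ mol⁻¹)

5.6 mg

Photon energy at 318 nm: hc/λ = (6.626×10⁻³⁴)(2.998×10⁸)/(318×10⁻⁹) = 6.247×10⁻¹⁹ J.
Energy delivered: (6.91 mW)(4610 s) = 31.86 J.
Photons incident: 31.86 / 6.247×10⁻¹⁹ = 5.100×10¹⁹, i.e. 5.100×10¹⁹/6.022×10²³ = 8.469×10⁻⁵ mol.
Product: Φ × n_abs = 0.367 × 8.469×10⁻⁵ = 3.108×10⁻⁵ mol.
Mass: 3.108×10⁻⁵ × 180.2 = 0.005601 g = 5.6 mg.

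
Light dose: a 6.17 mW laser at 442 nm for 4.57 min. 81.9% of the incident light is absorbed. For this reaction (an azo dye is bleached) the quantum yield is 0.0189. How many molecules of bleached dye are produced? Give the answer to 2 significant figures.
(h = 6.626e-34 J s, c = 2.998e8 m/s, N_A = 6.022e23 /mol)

Photon energy at 442 nm: hc/λ = (6.626e-34)(2.998e8)/(442e-9) = 4.494e-19 J.
Energy delivered: (6.17 mW)(274.2 s) = 1.692 J.
Photons incident: 1.692 / 4.494e-19 = 3.765e18, i.e. 3.765e18/6.022e23 = 6.252e-6 mol.
Photons absorbed: 0.819 × 6.252e-6 = 5.120e-6 mol.
Product: Φ × n_abs = 0.0189 × 5.120e-6 = 9.677e-8 mol.
As a count: 9.677e-8 × 6.022e23 = 5.8e16.

5.8e16 molecules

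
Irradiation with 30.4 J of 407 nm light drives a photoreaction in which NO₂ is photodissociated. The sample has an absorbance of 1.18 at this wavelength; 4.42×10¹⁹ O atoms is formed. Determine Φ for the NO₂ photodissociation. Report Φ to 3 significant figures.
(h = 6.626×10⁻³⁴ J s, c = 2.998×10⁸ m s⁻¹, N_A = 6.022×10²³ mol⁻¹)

Φ = 0.760

Product: 4.42×10¹⁹ / 6.022×10²³ = 7.340×10⁻⁵ mol.
Photon energy at 407 nm: hc/λ = (6.626×10⁻³⁴)(2.998×10⁸)/(407×10⁻⁹) = 4.881×10⁻¹⁹ J.
Photons incident: 30.4 / 4.881×10⁻¹⁹ = 6.228×10¹⁹, i.e. 6.228×10¹⁹/6.022×10²³ = 1.034×10⁻⁴ mol.
Fraction absorbed: 1 − 10^(−1.18) = 0.9339.
Photons absorbed: 0.9339 × 1.034×10⁻⁴ = 9.657×10⁻⁵ mol.
Φ = 7.340×10⁻⁵ mol / 9.657×10⁻⁵ mol photons = 0.760.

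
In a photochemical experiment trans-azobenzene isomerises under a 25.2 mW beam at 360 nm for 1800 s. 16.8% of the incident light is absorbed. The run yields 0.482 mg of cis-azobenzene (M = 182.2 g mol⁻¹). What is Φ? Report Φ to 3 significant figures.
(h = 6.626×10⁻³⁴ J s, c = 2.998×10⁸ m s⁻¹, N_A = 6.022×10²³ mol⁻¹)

Product: 0.482 mg / 182.2 g mol⁻¹ = 2.645×10⁻⁶ mol.
Photon energy at 360 nm: hc/λ = (6.626×10⁻³⁴)(2.998×10⁸)/(360×10⁻⁹) = 5.518×10⁻¹⁹ J.
Energy delivered: (25.2 mW)(1800 s) = 45.36 J.
Photons incident: 45.36 / 5.518×10⁻¹⁹ = 8.220×10¹⁹, i.e. 8.220×10¹⁹/6.022×10²³ = 1.365×10⁻⁴ mol.
Photons absorbed: 0.168 × 1.365×10⁻⁴ = 2.293×10⁻⁵ mol.
Φ = 2.645×10⁻⁶ mol / 2.293×10⁻⁵ mol photons = 0.115.

Φ = 0.115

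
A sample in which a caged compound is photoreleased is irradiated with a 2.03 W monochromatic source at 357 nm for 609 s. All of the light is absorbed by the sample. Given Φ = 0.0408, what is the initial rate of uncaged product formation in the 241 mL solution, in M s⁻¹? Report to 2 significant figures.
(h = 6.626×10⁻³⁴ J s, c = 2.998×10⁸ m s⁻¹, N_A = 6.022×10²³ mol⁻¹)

1.0×10⁻⁶ M s⁻¹

Photon energy at 357 nm: hc/λ = (6.626×10⁻³⁴)(2.998×10⁸)/(357×10⁻⁹) = 5.564×10⁻¹⁹ J.
Energy delivered: (2.03 W)(609 s) = 1236 J.
Photons incident: 1236 / 5.564×10⁻¹⁹ = 2.221×10²¹, i.e. 2.221×10²¹/6.022×10²³ = 0.003688 mol.
Product formed: 0.0408 × 0.003688 = 1.505×10⁻⁴ mol.
Rate: 1.505×10⁻⁴ mol / (609 s × 0.241 L) = 1.0×10⁻⁶ M s⁻¹.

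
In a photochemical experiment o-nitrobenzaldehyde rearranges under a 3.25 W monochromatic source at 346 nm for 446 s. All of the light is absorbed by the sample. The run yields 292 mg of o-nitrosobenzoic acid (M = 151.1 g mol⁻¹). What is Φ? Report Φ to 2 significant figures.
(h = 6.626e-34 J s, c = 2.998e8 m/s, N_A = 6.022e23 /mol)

Φ = 0.46

Product: 292 mg / 151.1 g mol⁻¹ = 0.001932 mol.
Photon energy at 346 nm: hc/λ = (6.626e-34)(2.998e8)/(346e-9) = 5.741e-19 J.
Energy delivered: (3.25 W)(446 s) = 1450 J.
Photons incident: 1450 / 5.741e-19 = 2.526e21, i.e. 2.526e21/6.022e23 = 0.004195 mol.
Φ = 0.001932 mol / 0.004195 mol photons = 0.46.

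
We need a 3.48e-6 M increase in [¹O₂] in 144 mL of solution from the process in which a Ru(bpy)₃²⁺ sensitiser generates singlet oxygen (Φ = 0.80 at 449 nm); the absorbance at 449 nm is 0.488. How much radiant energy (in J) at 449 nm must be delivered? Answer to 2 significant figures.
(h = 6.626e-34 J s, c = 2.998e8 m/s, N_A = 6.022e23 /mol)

0.25 J

Product: (3.48e-6 M)(0.144 L) = 5.011e-7 mol.
Photons that must be absorbed: 5.011e-7 / 0.80 = 6.264e-7 mol.
Fraction absorbed: 1 − 10^(−0.488) = 0.6749.
Incident photons needed: 6.264e-7 / 0.6749 = 9.281e-7 mol.
Photon energy: hc/λ = 4.424e-19 J; per mole, 2.664e5 J mol⁻¹.
Energy required: 9.281e-7 × 2.664e5 = 0.25 J.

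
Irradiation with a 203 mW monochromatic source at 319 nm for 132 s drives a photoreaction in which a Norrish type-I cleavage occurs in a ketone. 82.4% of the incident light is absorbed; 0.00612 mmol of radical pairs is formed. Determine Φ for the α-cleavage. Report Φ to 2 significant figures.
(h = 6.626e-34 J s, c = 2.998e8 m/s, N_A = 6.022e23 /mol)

Φ = 0.10

Product: 0.00612 mmol = 6.12e-6 mol.
Photon energy at 319 nm: hc/λ = (6.626e-34)(2.998e8)/(319e-9) = 6.227e-19 J.
Energy delivered: (203 mW)(132 s) = 26.80 J.
Photons incident: 26.80 / 6.227e-19 = 4.304e19, i.e. 4.304e19/6.022e23 = 7.147e-5 mol.
Photons absorbed: 0.824 × 7.147e-5 = 5.889e-5 mol.
Φ = 6.12e-6 mol / 5.889e-5 mol photons = 0.10.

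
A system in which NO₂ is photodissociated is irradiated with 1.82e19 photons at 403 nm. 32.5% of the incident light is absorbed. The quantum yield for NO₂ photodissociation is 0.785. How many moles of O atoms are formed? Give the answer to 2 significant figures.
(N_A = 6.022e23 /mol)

Moles of photons: 1.82e19 / 6.022e23 = 3.022e-5 mol.
Photons absorbed: 0.325 × 3.022e-5 = 9.821e-6 mol.
Product: Φ × n_abs = 0.785 × 9.821e-6 = 7.709e-6 mol.

7.7e-6 mol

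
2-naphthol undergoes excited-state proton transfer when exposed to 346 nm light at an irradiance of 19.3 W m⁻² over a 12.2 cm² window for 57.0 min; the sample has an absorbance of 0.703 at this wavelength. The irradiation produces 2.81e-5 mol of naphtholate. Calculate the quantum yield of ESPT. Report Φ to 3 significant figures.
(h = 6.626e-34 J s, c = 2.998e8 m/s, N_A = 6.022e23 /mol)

Φ = 0.150

Photon energy at 346 nm: hc/λ = (6.626e-34)(2.998e8)/(346e-9) = 5.741e-19 J.
Energy delivered: (19.3 W m⁻²)(12.2e-4 m²)(3420 s) = 80.53 J.
Photons incident: 80.53 / 5.741e-19 = 1.403e20, i.e. 1.403e20/6.022e23 = 2.330e-4 mol.
Fraction absorbed: 1 − 10^(−0.703) = 0.8018.
Photons absorbed: 0.8018 × 2.330e-4 = 1.868e-4 mol.
Φ = 2.81e-5 mol / 1.868e-4 mol photons = 0.150.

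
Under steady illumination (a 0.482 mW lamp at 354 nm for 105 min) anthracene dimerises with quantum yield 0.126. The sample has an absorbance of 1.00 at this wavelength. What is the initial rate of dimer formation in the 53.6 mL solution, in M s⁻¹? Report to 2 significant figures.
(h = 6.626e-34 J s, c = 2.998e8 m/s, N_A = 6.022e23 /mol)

Photon energy at 354 nm: hc/λ = (6.626e-34)(2.998e8)/(354e-9) = 5.612e-19 J.
Energy delivered: (0.482 mW)(6300 s) = 3.037 J.
Photons incident: 3.037 / 5.612e-19 = 5.412e18, i.e. 5.412e18/6.022e23 = 8.987e-6 mol.
Fraction absorbed: 1 − 10^(−1.00) = 0.9000.
Photons absorbed: 0.9000 × 8.987e-6 = 8.088e-6 mol.
Product formed: 0.126 × 8.088e-6 = 1.019e-6 mol.
Rate: 1.019e-6 mol / (6300 s × 0.0536 L) = 3.0e-9 M s⁻¹.

3.0e-9 M s⁻¹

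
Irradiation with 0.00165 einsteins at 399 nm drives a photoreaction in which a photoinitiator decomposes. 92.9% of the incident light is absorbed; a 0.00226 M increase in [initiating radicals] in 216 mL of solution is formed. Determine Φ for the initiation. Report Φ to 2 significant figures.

Product: (0.00226 M)(0.216 L) = 4.882×10⁻⁴ mol.
Photons absorbed: 0.929 × 0.00165 = 0.001533 mol.
Φ = 4.882×10⁻⁴ mol / 0.001533 mol photons = 0.32.

Φ = 0.32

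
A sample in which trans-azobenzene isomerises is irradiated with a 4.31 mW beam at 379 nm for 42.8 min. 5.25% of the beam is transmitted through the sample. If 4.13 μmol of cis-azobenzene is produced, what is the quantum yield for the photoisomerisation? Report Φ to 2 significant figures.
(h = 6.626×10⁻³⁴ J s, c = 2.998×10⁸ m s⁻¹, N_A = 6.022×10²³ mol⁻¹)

Product: 4.13 μmol = 4.13×10⁻⁶ mol.
Photon energy at 379 nm: hc/λ = (6.626×10⁻³⁴)(2.998×10⁸)/(379×10⁻⁹) = 5.241×10⁻¹⁹ J.
Energy delivered: (4.31 mW)(2568 s) = 11.07 J.
Photons incident: 11.07 / 5.241×10⁻¹⁹ = 2.112×10¹⁹, i.e. 2.112×10¹⁹/6.022×10²³ = 3.507×10⁻⁵ mol.
Fraction absorbed: 1 − 5.25/100 = 0.9475.
Photons absorbed: 0.9475 × 3.507×10⁻⁵ = 3.323×10⁻⁵ mol.
Φ = 4.13×10⁻⁶ mol / 3.323×10⁻⁵ mol photons = 0.12.

Φ = 0.12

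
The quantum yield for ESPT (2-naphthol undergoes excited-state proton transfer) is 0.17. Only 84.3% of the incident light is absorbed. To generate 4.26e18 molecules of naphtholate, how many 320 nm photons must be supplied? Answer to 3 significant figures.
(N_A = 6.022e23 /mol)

Product: 4.26e18 / 6.022e23 = 7.074e-6 mol.
Photons that must be absorbed: 7.074e-6 / 0.17 = 4.161e-5 mol.
Incident photons needed: 4.161e-5 / 0.843 = 4.936e-5 mol.
Photon count: 4.936e-5 × 6.022e23 = 2.97e19.

2.97e19 photons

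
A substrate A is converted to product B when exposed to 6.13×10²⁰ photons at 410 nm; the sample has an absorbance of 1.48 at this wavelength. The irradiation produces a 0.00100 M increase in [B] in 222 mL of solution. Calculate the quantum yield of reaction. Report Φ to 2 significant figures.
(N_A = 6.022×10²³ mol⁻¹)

Φ = 0.23

Product: (0.00100 M)(0.222 L) = 2.220×10⁻⁴ mol.
Moles of photons: 6.13×10²⁰ / 6.022×10²³ = 0.001018 mol.
Fraction absorbed: 1 − 10^(−1.48) = 0.9669.
Photons absorbed: 0.9669 × 0.001018 = 9.843×10⁻⁴ mol.
Φ = 2.220×10⁻⁴ mol / 9.843×10⁻⁴ mol photons = 0.23.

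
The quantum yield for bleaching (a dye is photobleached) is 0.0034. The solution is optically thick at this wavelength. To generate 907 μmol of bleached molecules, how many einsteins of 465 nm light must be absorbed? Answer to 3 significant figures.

Product: 907 μmol = 9.07×10⁻⁴ mol.
Photons that must be absorbed: 9.07×10⁻⁴ / 0.0034 = 0.2668 mol.

0.267 einstein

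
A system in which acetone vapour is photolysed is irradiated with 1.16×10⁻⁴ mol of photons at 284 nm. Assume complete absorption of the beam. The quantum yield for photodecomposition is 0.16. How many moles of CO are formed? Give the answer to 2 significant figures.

1.9×10⁻⁵ mol

Product: Φ × n_abs = 0.16 × 1.16×10⁻⁴ = 1.856×10⁻⁵ mol.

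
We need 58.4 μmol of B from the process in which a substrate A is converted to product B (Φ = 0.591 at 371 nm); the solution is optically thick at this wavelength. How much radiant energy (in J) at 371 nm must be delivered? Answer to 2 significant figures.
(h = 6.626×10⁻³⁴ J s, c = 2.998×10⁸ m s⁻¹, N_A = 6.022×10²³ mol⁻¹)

Product: 58.4 μmol = 5.84×10⁻⁵ mol.
Photons that must be absorbed: 5.84×10⁻⁵ / 0.591 = 9.882×10⁻⁵ mol.
Photon energy: hc/λ = 5.354×10⁻¹⁹ J; per mole, 3.224×10⁵ J mol⁻¹.
Energy required: 9.882×10⁻⁵ × 3.224×10⁵ = 32 J.

32 J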